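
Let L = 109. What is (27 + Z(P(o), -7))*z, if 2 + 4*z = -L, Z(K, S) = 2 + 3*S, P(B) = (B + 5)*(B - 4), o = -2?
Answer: -222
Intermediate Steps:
P(B) = (-4 + B)*(5 + B) (P(B) = (5 + B)*(-4 + B) = (-4 + B)*(5 + B))
z = -111/4 (z = -½ + (-1*109)/4 = -½ + (¼)*(-109) = -½ - 109/4 = -111/4 ≈ -27.750)
(27 + Z(P(o), -7))*z = (27 + (2 + 3*(-7)))*(-111/4) = (27 + (2 - 21))*(-111/4) = (27 - 19)*(-111/4) = 8*(-111/4) = -222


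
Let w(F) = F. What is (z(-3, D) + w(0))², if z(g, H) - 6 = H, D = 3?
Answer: 81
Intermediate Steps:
z(g, H) = 6 + H
(z(-3, D) + w(0))² = ((6 + 3) + 0)² = (9 + 0)² = 9² = 81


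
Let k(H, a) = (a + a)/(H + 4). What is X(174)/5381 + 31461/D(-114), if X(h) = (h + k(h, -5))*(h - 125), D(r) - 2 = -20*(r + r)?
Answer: 18527547827/2184782858 ≈ 8.4803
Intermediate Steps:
k(H, a) = 2*a/(4 + H) (k(H, a) = (2*a)/(4 + H) = 2*a/(4 + H))
D(r) = 2 - 40*r (D(r) = 2 - 20*(r + r) = 2 - 40*r)
X(h) = (-125 + h)*(h - 10/(4 + h)) (X(h) = (h + 2*(-5)/(4 + h))*(h - 125) = (h - 10/(4 + h))*(-125 + h) = (-125 + h)*(h - 10/(4 + h)))
X(174)/5381 + 31461/D(-114) = ((1250 - 10*174 + 174*(-125 + 174)*(4 + 174))/(4 + 174))/5381 + 31461/(2 - 40*(-114)) = ((1250 - 1740 + 174*49*178)/178)*(1/5381) + 31461/(2 + 4560) = ((1250 - 1740 + 1517628)/178)*(1/5381) + 31461/4562 = ((1/178)*1517138)*(1/5381) + 31461*(1/4562) = (758569/89)*(1/5381) + 31461/4562 = 758569/478909 + 31461/4562 = 18527547827/2184782858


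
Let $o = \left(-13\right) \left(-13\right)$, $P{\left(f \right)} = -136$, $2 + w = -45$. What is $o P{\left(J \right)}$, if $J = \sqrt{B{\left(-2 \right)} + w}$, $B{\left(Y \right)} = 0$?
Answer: $-22984$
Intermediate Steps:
$w = -47$ ($w = -2 - 45 = -47$)
$J = i \sqrt{47}$ ($J = \sqrt{0 - 47} = \sqrt{-47} = i \sqrt{47} \approx 6.8557 i$)
$o = 169$
$o P{\left(J \right)} = 169 \left(-136\right) = -22984$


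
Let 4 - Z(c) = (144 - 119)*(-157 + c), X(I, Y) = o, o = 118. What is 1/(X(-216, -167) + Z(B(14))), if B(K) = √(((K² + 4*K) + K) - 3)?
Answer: 4047/16213834 + 25*√263/16213834 ≈ 0.00027461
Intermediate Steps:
X(I, Y) = 118
B(K) = √(-3 + K² + 5*K) (B(K) = √((K² + 5*K) - 3) = √(-3 + K² + 5*K))
Z(c) = 3929 - 25*c (Z(c) = 4 - (144 - 119)*(-157 + c) = 4 - 25*(-157 + c) = 4 - (-3925 + 25*c) = 4 + (3925 - 25*c) = 3929 - 25*c)
1/(X(-216, -167) + Z(B(14))) = 1/(118 + (3929 - 25*√(-3 + 14² + 5*14))) = 1/(118 + (3929 - 25*√(-3 + 196 + 70))) = 1/(118 + (3929 - 25*√263)) = 1/(4047 - 25*√263)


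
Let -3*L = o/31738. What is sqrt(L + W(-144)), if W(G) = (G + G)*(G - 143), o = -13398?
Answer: sqrt(424793794757)/2267 ≈ 287.50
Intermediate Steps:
W(G) = 2*G*(-143 + G) (W(G) = (2*G)*(-143 + G) = 2*G*(-143 + G))
L = 319/2267 (L = -(-4466)/31738 = -1/3*(-957/2267) = 319/2267 ≈ 0.14071)
sqrt(L + W(-144)) = sqrt(319/2267 + 2*(-144)*(-143 - 144)) = sqrt(319/2267 + 2*(-144)*(-287)) = sqrt(319/2267 + 82656) = sqrt(187381471/2267) = sqrt(424793794757)/2267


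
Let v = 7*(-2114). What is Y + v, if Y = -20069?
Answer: -34867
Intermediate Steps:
v = -14798
Y + v = -20069 - 14798 = -34867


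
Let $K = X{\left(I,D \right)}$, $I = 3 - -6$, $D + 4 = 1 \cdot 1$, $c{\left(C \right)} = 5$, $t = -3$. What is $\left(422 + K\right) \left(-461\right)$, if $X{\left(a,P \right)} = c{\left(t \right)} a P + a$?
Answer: $-136456$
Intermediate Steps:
$D = -3$ ($D = -4 + 1 \cdot 1 = -4 + 1 = -3$)
$I = 9$ ($I = 3 + 6 = 9$)
$X{\left(a,P \right)} = a + 5 P a$ ($X{\left(a,P \right)} = 5 a P + a = 5 P a + a = a + 5 P a$)
$K = -126$ ($K = 9 \left(1 + 5 \left(-3\right)\right) = 9 \left(1 - 15\right) = 9 \left(-14\right) = -126$)
$\left(422 + K\right) \left(-461\right) = \left(422 - 126\right) \left(-461\right) = 296 \left(-461\right) = -136456$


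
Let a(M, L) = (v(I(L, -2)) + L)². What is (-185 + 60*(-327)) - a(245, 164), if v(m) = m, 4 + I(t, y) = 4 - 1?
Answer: -46374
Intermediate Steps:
I(t, y) = -1 (I(t, y) = -4 + (4 - 1) = -4 + 3 = -1)
a(M, L) = (-1 + L)²
(-185 + 60*(-327)) - a(245, 164) = (-185 + 60*(-327)) - (-1 + 164)² = (-185 - 19620) - 1*163² = -19805 - 1*26569 = -19805 - 26569 = -46374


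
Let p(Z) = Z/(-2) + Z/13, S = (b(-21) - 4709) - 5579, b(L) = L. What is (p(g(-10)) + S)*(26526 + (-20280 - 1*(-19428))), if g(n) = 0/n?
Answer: -264673266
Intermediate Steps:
g(n) = 0
S = -10309 (S = (-21 - 4709) - 5579 = -4730 - 5579 = -10309)
p(Z) = -11*Z/26 (p(Z) = Z*(-½) + Z*(1/13) = -Z/2 + Z/13 = -11*Z/26)
(p(g(-10)) + S)*(26526 + (-20280 - 1*(-19428))) = (-11/26*0 - 10309)*(26526 + (-20280 - 1*(-19428))) = (0 - 10309)*(26526 + (-20280 + 19428)) = -10309*(26526 - 852) = -10309*25674 = -264673266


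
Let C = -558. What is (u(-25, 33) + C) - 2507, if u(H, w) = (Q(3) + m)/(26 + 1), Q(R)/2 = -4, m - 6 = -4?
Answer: -27587/9 ≈ -3065.2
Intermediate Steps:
m = 2 (m = 6 - 4 = 2)
Q(R) = -8 (Q(R) = 2*(-4) = -8)
u(H, w) = -2/9 (u(H, w) = (-8 + 2)/(26 + 1) = -6/27 = -6*1/27 = -2/9)
(u(-25, 33) + C) - 2507 = (-2/9 - 558) - 2507 = -5024/9 - 2507 = -27587/9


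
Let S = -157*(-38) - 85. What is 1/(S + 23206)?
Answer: 1/29087 ≈ 3.4380e-5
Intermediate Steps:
S = 5881 (S = 5966 - 85 = 5881)
1/(S + 23206) = 1/(5881 + 23206) = 1/29087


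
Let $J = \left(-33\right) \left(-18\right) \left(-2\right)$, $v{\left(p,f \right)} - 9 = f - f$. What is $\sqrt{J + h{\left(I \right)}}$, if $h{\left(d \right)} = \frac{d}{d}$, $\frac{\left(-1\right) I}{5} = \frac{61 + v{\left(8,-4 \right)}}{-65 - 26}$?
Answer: $i \sqrt{1187} \approx 34.453 i$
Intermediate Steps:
$v{\left(p,f \right)} = 9$ ($v{\left(p,f \right)} = 9 + \left(f - f\right) = 9 + 0 = 9$)
$I = \frac{50}{13}$ ($I = - 5 \frac{61 + 9}{-65 - 26} = - 5 \frac{70}{-91} = - 5 \cdot 70 \left(- \frac{1}{91}\right) = \left(-5\right) \left(- \frac{10}{13}\right) = \frac{50}{13} \approx 3.8462$)
$J = -1188$ ($J = 594 \left(-2\right) = -1188$)
$h{\left(d \right)} = 1$
$\sqrt{J + h{\left(I \right)}} = \sqrt{-1188 + 1} = \sqrt{-1187} = i \sqrt{1187}$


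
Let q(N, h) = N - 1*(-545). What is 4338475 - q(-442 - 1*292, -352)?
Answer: 4338664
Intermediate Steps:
q(N, h) = 545 + N (q(N, h) = N + 545 = 545 + N)
4338475 - q(-442 - 1*292, -352) = 4338475 - (545 + (-442 - 1*292)) = 4338475 - (545 + (-442 - 292)) = 4338475 - (545 - 734) = 4338475 - 1*(-189) = 4338475 + 189 = 4338664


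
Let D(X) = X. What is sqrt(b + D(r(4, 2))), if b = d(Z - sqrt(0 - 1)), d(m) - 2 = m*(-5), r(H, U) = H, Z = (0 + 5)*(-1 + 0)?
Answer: sqrt(31 + 5*I) ≈ 5.5857 + 0.44757*I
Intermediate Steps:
Z = -5 (Z = 5*(-1) = -5)
d(m) = 2 - 5*m (d(m) = 2 + m*(-5) = 2 - 5*m)
b = 27 + 5*I (b = 2 - 5*(-5 - sqrt(0 - 1)) = 2 - 5*(-5 - sqrt(-1)) = 2 - 5*(-5 - I) = 2 + (25 + 5*I) = 27 + 5*I ≈ 27.0 + 5.0*I)
sqrt(b + D(r(4, 2))) = sqrt((27 + 5*I) + 4) = sqrt(31 + 5*I)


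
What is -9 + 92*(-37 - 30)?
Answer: -6173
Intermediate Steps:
-9 + 92*(-37 - 30) = -9 + 92*(-67) = -9 - 6164 = -6173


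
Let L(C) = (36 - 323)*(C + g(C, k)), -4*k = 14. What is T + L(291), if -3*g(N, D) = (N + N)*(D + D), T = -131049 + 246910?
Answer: -357402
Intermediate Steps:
k = -7/2 (k = -1/4*14 = -7/2 ≈ -3.5000)
T = 115861
g(N, D) = -4*D*N/3 (g(N, D) = -(N + N)*(D + D)/3 = -2*N*2*D/3 = -4*D*N/3)
L(C) = -4879*C/3 (L(C) = (36 - 323)*(C - 4/3*(-7/2)*C) = -287*(C + 14*C/3) = -4879*C/3)
T + L(291) = 115861 - 4879/3*291 = 115861 - 473263 = -357402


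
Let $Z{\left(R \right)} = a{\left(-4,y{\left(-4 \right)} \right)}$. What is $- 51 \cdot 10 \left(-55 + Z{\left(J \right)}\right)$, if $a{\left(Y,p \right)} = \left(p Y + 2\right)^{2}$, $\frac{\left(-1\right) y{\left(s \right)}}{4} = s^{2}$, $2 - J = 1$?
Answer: $-33919590$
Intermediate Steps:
$J = 1$ ($J = 2 - 1 = 1$)
$y{\left(s \right)} = - 4 s^{2}$
$a{\left(Y,p \right)} = \left(2 + Y p\right)^{2}$ ($a{\left(Y,p \right)} = \left(Y p + 2\right)^{2} = \left(2 + Y p\right)^{2}$)
$Z{\left(R \right)} = 66564$ ($Z{\left(R \right)} = \left(2 - 4 \left(- 4 \left(-4\right)^{2}\right)\right)^{2} = \left(2 - 4 \left(\left(-4\right) 16\right)\right)^{2} = \left(2 - -256\right)^{2} = \left(2 + 256\right)^{2} = 258^{2} = 66564$)
$- 51 \cdot 10 \left(-55 + Z{\left(J \right)}\right) = - 51 \cdot 10 \left(-55 + 66564\right) = - 51 \cdot 10 \cdot 66509 = \left(-51\right) 665090 = -33919590$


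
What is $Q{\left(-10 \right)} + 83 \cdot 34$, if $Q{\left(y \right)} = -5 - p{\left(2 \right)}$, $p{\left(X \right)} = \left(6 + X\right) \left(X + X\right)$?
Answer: $2785$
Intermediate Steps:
$p{\left(X \right)} = 2 X \left(6 + X\right)$ ($p{\left(X \right)} = \left(6 + X\right) 2 X = 2 X \left(6 + X\right)$)
$Q{\left(y \right)} = -37$ ($Q{\left(y \right)} = -5 - 2 \cdot 2 \left(6 + 2\right) = -5 - 2 \cdot 2 \cdot 8 = -5 - 32 = -37$)
$Q{\left(-10 \right)} + 83 \cdot 34 = -37 + 83 \cdot 34 = -37 + 2822 = 2785$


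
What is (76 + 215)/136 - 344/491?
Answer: 96097/66776 ≈ 1.4391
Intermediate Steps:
(76 + 215)/136 - 344/491 = 291*(1/136) - 344*1/491 = 291/136 - 344/491 = 96097/66776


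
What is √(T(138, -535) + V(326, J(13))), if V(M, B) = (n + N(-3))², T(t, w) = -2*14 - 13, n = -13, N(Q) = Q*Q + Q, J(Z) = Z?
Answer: 2*√2 ≈ 2.8284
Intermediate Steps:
N(Q) = Q + Q² (N(Q) = Q² + Q = Q + Q²)
T(t, w) = -41 (T(t, w) = -28 - 13 = -41)
V(M, B) = 49 (V(M, B) = (-13 - 3*(1 - 3))² = (-13 - 3*(-2))² = (-13 + 6)² = (-7)² = 49)
√(T(138, -535) + V(326, J(13))) = √(-41 + 49) = √8 = 2*√2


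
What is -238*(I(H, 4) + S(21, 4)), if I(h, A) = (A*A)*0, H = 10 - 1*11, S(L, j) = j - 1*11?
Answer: 1666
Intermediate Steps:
S(L, j) = -11 + j (S(L, j) = j - 11 = -11 + j)
H = -1 (H = 10 - 11 = -1)
I(h, A) = 0 (I(h, A) = A²*0 = 0)
-238*(I(H, 4) + S(21, 4)) = -238*(0 + (-11 + 4)) = -238*(0 - 7) = -238*(-7) = 1666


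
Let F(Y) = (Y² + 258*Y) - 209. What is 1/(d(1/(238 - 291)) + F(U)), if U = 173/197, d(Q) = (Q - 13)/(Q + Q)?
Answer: 38809/14100851 ≈ 0.0027522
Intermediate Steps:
d(Q) = (-13 + Q)/(2*Q) (d(Q) = (-13 + Q)/((2*Q)) = (-13 + Q)*(1/(2*Q)) = (-13 + Q)/(2*Q))
U = 173/197 (U = 173*(1/197) = 173/197 ≈ 0.87817)
F(Y) = -209 + Y² + 258*Y
1/(d(1/(238 - 291)) + F(U)) = 1/((-13 + 1/(238 - 291))/(2*(1/(238 - 291))) + (-209 + (173/197)² + 258*(173/197))) = 1/((-13 + 1/(-53))/(2*(1/(-53))) + (-209 + 29929/38809 + 44634/197)) = 1/((-13 - 1/53)/(2*(-1/53)) + 711746/38809) = 1/((½)*(-53)*(-690/53) + 711746/38809) = 1/(345 + 711746/38809) = 1/(14100851/38809) = 38809/14100851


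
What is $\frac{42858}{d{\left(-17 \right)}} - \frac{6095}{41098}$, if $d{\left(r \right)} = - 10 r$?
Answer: $\frac{880170967}{3493330} \approx 251.96$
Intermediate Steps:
$\frac{42858}{d{\left(-17 \right)}} - \frac{6095}{41098} = \frac{42858}{\left(-10\right) \left(-17\right)} - \frac{6095}{41098} = \frac{42858}{170} - \frac{6095}{41098} = 42858 \cdot \frac{1}{170} - \frac{6095}{41098} = \frac{21429}{85} - \frac{6095}{41098} = \frac{880170967}{3493330}$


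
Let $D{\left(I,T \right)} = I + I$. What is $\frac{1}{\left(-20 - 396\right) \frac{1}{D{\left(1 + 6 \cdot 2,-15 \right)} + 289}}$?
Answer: $- \frac{315}{416} \approx -0.75721$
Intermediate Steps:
$D{\left(I,T \right)} = 2 I$
$\frac{1}{\left(-20 - 396\right) \frac{1}{D{\left(1 + 6 \cdot 2,-15 \right)} + 289}} = \frac{1}{\left(-20 - 396\right) \frac{1}{2 \left(1 + 6 \cdot 2\right) + 289}} = \frac{1}{\left(-416\right) \frac{1}{2 \left(1 + 12\right) + 289}} = \frac{1}{\left(-416\right) \frac{1}{2 \cdot 13 + 289}} = \frac{1}{\left(-416\right) \frac{1}{26 + 289}} = \frac{1}{\left(-416\right) \frac{1}{315}} = \frac{1}{- \frac{416}{315}} = - \frac{315}{416}$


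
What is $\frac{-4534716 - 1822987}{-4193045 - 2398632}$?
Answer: $\frac{6357703}{6591677} \approx 0.9645$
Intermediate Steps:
$\frac{-4534716 - 1822987}{-4193045 - 2398632} = - \frac{6357703}{-6591677} = \left(-6357703\right) \left(- \frac{1}{6591677}\right) = \frac{6357703}{6591677}$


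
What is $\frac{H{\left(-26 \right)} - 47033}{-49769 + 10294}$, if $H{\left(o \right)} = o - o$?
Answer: $\frac{47033}{39475} \approx 1.1915$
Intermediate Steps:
$H{\left(o \right)} = 0$
$\frac{H{\left(-26 \right)} - 47033}{-49769 + 10294} = \frac{0 - 47033}{-49769 + 10294} = - \frac{47033}{-39475} = \left(-47033\right) \left(- \frac{1}{39475}\right) = \frac{47033}{39475}$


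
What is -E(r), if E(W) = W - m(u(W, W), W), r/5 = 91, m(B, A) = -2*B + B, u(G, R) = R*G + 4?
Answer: -207484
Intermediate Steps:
u(G, R) = 4 + G*R (u(G, R) = G*R + 4 = 4 + G*R)
m(B, A) = -B
r = 455 (r = 5*91 = 455)
E(W) = 4 + W + W² (E(W) = W - (-1)*(4 + W*W) = W - (-1)*(4 + W²) = W - (-4 - W²) = W + (4 + W²) = 4 + W + W²)
-E(r) = -(4 + 455 + 455²) = -(4 + 455 + 207025) = -1*207484 = -207484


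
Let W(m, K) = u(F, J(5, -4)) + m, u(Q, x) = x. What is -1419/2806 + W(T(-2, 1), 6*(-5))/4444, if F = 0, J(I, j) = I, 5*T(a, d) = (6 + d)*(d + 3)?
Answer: -15690731/31174660 ≈ -0.50332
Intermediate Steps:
T(a, d) = (3 + d)*(6 + d)/5 (T(a, d) = ((6 + d)*(d + 3))/5 = ((6 + d)*(3 + d))/5 = ((3 + d)*(6 + d))/5 = (3 + d)*(6 + d)/5)
W(m, K) = 5 + m
-1419/2806 + W(T(-2, 1), 6*(-5))/4444 = -1419/2806 + (5 + (18/5 + (⅕)*1² + (9/5)*1))/4444 = -1419*1/2806 + (5 + (18/5 + (⅕)*1 + 9/5))*(1/4444) = -1419/2806 + (5 + (18/5 + ⅕ + 9/5))*(1/4444) = -1419/2806 + (5 + 28/5)*(1/4444) = -1419/2806 + (53/5)*(1/4444) = -1419/2806 + 53/22220 = -15690731/31174660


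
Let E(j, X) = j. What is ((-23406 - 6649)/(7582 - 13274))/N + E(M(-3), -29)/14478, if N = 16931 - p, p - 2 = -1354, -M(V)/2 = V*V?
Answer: -239677793/251113275268 ≈ -0.00095446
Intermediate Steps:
M(V) = -2*V² (M(V) = -2*V*V = -2*V²)
p = -1352 (p = 2 - 1354 = -1352)
N = 18283 (N = 16931 - 1*(-1352) = 16931 + 1352 = 18283)
((-23406 - 6649)/(7582 - 13274))/N + E(M(-3), -29)/14478 = ((-23406 - 6649)/(7582 - 13274))/18283 - 2*(-3)²/14478 = -30055/(-5692)*(1/18283) - 2*9*(1/14478) = -30055*(-1/5692)*(1/18283) - 18*1/14478 = (30055/5692)*(1/18283) - 3/2413 = 30055/104066836 - 3/2413 = -239677793/251113275268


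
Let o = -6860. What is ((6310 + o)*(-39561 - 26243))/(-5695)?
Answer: -7238440/1139 ≈ -6355.1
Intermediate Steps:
((6310 + o)*(-39561 - 26243))/(-5695) = ((6310 - 6860)*(-39561 - 26243))/(-5695) = -550*(-65804)*(-1/5695) = 36192200*(-1/5695) = -7238440/1139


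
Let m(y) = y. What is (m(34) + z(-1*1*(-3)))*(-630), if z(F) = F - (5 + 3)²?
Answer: 17010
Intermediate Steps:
z(F) = -64 + F (z(F) = F - 1*8² = F - 1*64 = F - 64 = -64 + F)
(m(34) + z(-1*1*(-3)))*(-630) = (34 + (-64 - 1*1*(-3)))*(-630) = (34 + (-64 - 1*(-3)))*(-630) = (34 + (-64 + 3))*(-630) = (34 - 61)*(-630) = -27*(-630) = 17010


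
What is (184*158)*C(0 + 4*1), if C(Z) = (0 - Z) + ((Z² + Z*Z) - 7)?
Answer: 610512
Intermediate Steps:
C(Z) = -7 - Z + 2*Z² (C(Z) = -Z + ((Z² + Z²) - 7) = -Z + (2*Z² - 7) = -Z + (-7 + 2*Z²) = -7 - Z + 2*Z²)
(184*158)*C(0 + 4*1) = (184*158)*(-7 - (0 + 4*1) + 2*(0 + 4*1)²) = 29072*(-7 - (0 + 4) + 2*(0 + 4)²) = 29072*(-7 - 1*4 + 2*4²) = 29072*(-7 - 4 + 2*16) = 29072*(-7 - 4 + 32) = 29072*21 = 610512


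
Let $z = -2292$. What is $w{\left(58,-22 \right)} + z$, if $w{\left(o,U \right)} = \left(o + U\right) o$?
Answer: $-204$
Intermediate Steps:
$w{\left(o,U \right)} = o \left(U + o\right)$ ($w{\left(o,U \right)} = \left(U + o\right) o = o \left(U + o\right)$)
$w{\left(58,-22 \right)} + z = 58 \left(-22 + 58\right) - 2292 = 58 \cdot 36 - 2292 = 2088 - 2292 = -204$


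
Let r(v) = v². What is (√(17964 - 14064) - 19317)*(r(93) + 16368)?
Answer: -483253389 + 250170*√39 ≈ -4.8169e+8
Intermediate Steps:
(√(17964 - 14064) - 19317)*(r(93) + 16368) = (√(17964 - 14064) - 19317)*(93² + 16368) = (√3900 - 19317)*(8649 + 16368) = (10*√39 - 19317)*25017 = (-19317 + 10*√39)*25017 = -483253389 + 250170*√39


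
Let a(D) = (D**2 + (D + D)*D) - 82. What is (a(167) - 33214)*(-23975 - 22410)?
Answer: -2336458835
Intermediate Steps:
a(D) = -82 + 3*D**2 (a(D) = (D**2 + (2*D)*D) - 82 = (D**2 + 2*D**2) - 82 = 3*D**2 - 82 = -82 + 3*D**2)
(a(167) - 33214)*(-23975 - 22410) = ((-82 + 3*167**2) - 33214)*(-23975 - 22410) = ((-82 + 3*27889) - 33214)*(-46385) = ((-82 + 83667) - 33214)*(-46385) = (83585 - 33214)*(-46385) = 50371*(-46385) = -2336458835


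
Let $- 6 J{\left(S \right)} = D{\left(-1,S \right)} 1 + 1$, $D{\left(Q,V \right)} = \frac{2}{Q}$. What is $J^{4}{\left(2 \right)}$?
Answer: $\frac{1}{1296} \approx 0.0007716$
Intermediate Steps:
$J{\left(S \right)} = \frac{1}{6}$ ($J{\left(S \right)} = - \frac{\frac{2}{-1} \cdot 1 + 1}{6} = - \frac{2 \left(-1\right) 1 + 1}{6} = - \frac{\left(-2\right) 1 + 1}{6} = - \frac{-2 + 1}{6} = \left(- \frac{1}{6}\right) \left(-1\right) = \frac{1}{6}$)
$J^{4}{\left(2 \right)} = \left(\frac{1}{6}\right)^{4} = \frac{1}{1296}$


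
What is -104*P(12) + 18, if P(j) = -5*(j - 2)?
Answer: 5218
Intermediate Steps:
P(j) = 10 - 5*j (P(j) = -5*(-2 + j) = 10 - 5*j)
-104*P(12) + 18 = -104*(10 - 5*12) + 18 = -104*(10 - 60) + 18 = -104*(-50) + 18 = 5200 + 18 = 5218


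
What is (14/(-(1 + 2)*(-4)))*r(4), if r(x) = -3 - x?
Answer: -49/6 ≈ -8.1667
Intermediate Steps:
(14/(-(1 + 2)*(-4)))*r(4) = (14/(-(1 + 2)*(-4)))*(-3 - 1*4) = (14/(-3*(-4)))*(-3 - 4) = (14/(-1*(-12)))*(-7) = (14/12)*(-7) = ((1/12)*14)*(-7) = (7/6)*(-7) = -49/6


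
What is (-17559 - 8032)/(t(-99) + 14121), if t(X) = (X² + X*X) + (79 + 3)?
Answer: -25591/33805 ≈ -0.75702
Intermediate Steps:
t(X) = 82 + 2*X² (t(X) = (X² + X²) + 82 = 2*X² + 82 = 82 + 2*X²)
(-17559 - 8032)/(t(-99) + 14121) = (-17559 - 8032)/((82 + 2*(-99)²) + 14121) = -25591/((82 + 2*9801) + 14121) = -25591/((82 + 19602) + 14121) = -25591/(19684 + 14121) = -25591/33805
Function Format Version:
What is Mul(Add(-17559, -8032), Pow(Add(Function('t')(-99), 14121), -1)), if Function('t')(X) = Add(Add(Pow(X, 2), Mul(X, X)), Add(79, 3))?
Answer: Rational(-25591, 33805) ≈ -0.75702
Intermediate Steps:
Function('t')(X) = Add(82, Mul(2, Pow(X, 2))) (Function('t')(X) = Add(Add(Pow(X, 2), Pow(X, 2)), 82) = Add(Mul(2, Pow(X, 2)), 82) = Add(82, Mul(2, Pow(X, 2))))
Mul(Add(-17559, -8032), Pow(Add(Function('t')(-99), 14121), -1)) = Mul(Add(-17559, -8032), Pow(Add(Add(82, Mul(2, Pow(-99, 2))), 14121), -1)) = Mul(-25591, Pow(Add(Add(82, Mul(2, 9801)), 14121), -1)) = Mul(-25591, Pow(Add(Add(82, 19602), 14121), -1)) = Mul(-25591, Pow(Add(19684, 14121), -1)) = Mul(-25591, Pow(33805, -1)) = Mul(-25591, Rational(1, 33805)) = Rational(-25591, 33805)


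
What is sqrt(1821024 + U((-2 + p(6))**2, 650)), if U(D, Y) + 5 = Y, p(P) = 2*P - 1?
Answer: sqrt(1821669) ≈ 1349.7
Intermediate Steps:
p(P) = -1 + 2*P
U(D, Y) = -5 + Y
sqrt(1821024 + U((-2 + p(6))**2, 650)) = sqrt(1821024 + (-5 + 650)) = sqrt(1821024 + 645) = sqrt(1821669)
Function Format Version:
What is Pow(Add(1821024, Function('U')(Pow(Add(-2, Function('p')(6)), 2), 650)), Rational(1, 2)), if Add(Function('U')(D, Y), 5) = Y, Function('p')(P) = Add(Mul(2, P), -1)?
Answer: Pow(1821669, Rational(1, 2)) ≈ 1349.7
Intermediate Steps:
Function('p')(P) = Add(-1, Mul(2, P))
Function('U')(D, Y) = Add(-5, Y)
Pow(Add(1821024, Function('U')(Pow(Add(-2, Function('p')(6)), 2), 650)), Rational(1, 2)) = Pow(Add(1821024, Add(-5, 650)), Rational(1, 2)) = Pow(Add(1821024, 645), Rational(1, 2)) = Pow(1821669, Rational(1, 2))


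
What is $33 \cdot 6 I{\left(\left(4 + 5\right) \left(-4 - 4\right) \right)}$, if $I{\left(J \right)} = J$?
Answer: $-14256$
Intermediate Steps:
$33 \cdot 6 I{\left(\left(4 + 5\right) \left(-4 - 4\right) \right)} = 33 \cdot 6 \left(4 + 5\right) \left(-4 - 4\right) = 198 \cdot 9 \left(-8\right) = 198 \left(-72\right) = -14256$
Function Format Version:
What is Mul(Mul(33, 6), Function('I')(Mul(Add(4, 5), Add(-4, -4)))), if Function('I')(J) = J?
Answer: -14256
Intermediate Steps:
Mul(Mul(33, 6), Function('I')(Mul(Add(4, 5), Add(-4, -4)))) = Mul(Mul(33, 6), Mul(Add(4, 5), Add(-4, -4))) = Mul(198, Mul(9, -8)) = Mul(198, -72) = -14256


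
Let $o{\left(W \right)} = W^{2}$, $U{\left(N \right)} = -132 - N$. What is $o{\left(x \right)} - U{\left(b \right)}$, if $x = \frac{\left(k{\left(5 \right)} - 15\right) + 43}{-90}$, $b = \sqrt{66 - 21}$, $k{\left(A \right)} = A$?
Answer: $\frac{118921}{900} + 3 \sqrt{5} \approx 138.84$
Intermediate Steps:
$b = 3 \sqrt{5}$ ($b = \sqrt{45} = 3 \sqrt{5} \approx 6.7082$)
$x = - \frac{11}{30}$ ($x = \frac{\left(5 - 15\right) + 43}{-90} = \left(-10 + 43\right) \left(- \frac{1}{90}\right) = 33 \left(- \frac{1}{90}\right) = - \frac{11}{30} \approx -0.36667$)
$o{\left(x \right)} - U{\left(b \right)} = \left(- \frac{11}{30}\right)^{2} - \left(-132 - 3 \sqrt{5}\right) = \frac{121}{900} - \left(-132 - 3 \sqrt{5}\right) = \frac{121}{900} + \left(132 + 3 \sqrt{5}\right) = \frac{118921}{900} + 3 \sqrt{5}$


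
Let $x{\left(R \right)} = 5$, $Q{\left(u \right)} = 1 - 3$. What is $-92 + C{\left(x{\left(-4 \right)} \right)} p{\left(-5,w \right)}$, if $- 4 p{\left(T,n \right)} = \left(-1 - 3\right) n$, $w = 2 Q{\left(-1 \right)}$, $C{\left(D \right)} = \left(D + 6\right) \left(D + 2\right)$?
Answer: $-400$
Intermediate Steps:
$Q{\left(u \right)} = -2$
$C{\left(D \right)} = \left(2 + D\right) \left(6 + D\right)$ ($C{\left(D \right)} = \left(6 + D\right) \left(2 + D\right) = \left(2 + D\right) \left(6 + D\right)$)
$w = -4$ ($w = 2 \left(-2\right) = -4$)
$p{\left(T,n \right)} = n$ ($p{\left(T,n \right)} = - \frac{\left(-1 - 3\right) n}{4} = - \frac{\left(-4\right) n}{4} = n$)
$-92 + C{\left(x{\left(-4 \right)} \right)} p{\left(-5,w \right)} = -92 + \left(12 + 5^{2} + 8 \cdot 5\right) \left(-4\right) = -92 + \left(12 + 25 + 40\right) \left(-4\right) = -92 + 77 \left(-4\right) = -92 - 308 = -400$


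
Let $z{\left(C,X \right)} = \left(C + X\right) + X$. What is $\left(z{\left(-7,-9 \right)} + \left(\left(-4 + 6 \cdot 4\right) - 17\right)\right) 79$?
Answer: $-1738$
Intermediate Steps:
$z{\left(C,X \right)} = C + 2 X$
$\left(z{\left(-7,-9 \right)} + \left(\left(-4 + 6 \cdot 4\right) - 17\right)\right) 79 = \left(\left(-7 + 2 \left(-9\right)\right) + \left(\left(-4 + 6 \cdot 4\right) - 17\right)\right) 79 = \left(\left(-7 - 18\right) + \left(\left(-4 + 24\right) - 17\right)\right) 79 = \left(-25 + \left(20 - 17\right)\right) 79 = \left(-25 + 3\right) 79 = \left(-22\right) 79 = -1738$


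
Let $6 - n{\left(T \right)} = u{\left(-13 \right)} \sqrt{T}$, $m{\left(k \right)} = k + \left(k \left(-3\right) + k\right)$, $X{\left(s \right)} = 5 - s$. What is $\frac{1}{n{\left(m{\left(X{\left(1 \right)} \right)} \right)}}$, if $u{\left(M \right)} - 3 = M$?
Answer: $\frac{3}{218} - \frac{5 i}{109} \approx 0.013761 - 0.045872 i$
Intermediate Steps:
$u{\left(M \right)} = 3 + M$
$m{\left(k \right)} = - k$ ($m{\left(k \right)} = k + \left(- 3 k + k\right) = k - 2 k = - k$)
$n{\left(T \right)} = 6 + 10 \sqrt{T}$ ($n{\left(T \right)} = 6 - \left(3 - 13\right) \sqrt{T} = 6 - - 10 \sqrt{T} = 6 + 10 \sqrt{T}$)
$\frac{1}{n{\left(m{\left(X{\left(1 \right)} \right)} \right)}} = \frac{1}{6 + 10 \sqrt{- (5 - 1)}} = \frac{1}{6 + 10 \sqrt{\left(-1\right) 4}} = \frac{1}{6 + 10 \sqrt{-4}} = \frac{1}{6 + 10 \cdot 2 i} = \frac{1}{6 + 20 i} = \frac{6 - 20 i}{436}$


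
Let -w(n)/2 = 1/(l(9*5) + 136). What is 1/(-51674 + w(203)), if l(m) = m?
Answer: -181/9352996 ≈ -1.9352e-5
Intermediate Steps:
w(n) = -2/181 (w(n) = -2/(9*5 + 136) = -2/(45 + 136) = -2/181)
1/(-51674 + w(203)) = 1/(-51674 - 2/181) = 1/(-9352996/181) = -181/9352996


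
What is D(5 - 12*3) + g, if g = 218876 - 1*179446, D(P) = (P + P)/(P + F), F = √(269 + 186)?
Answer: 9976751/253 + 31*√455/253 ≈ 39436.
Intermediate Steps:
F = √455 ≈ 21.331
D(P) = 2*P/(P + √455) (D(P) = (P + P)/(P + √455) = (2*P)/(P + √455) = 2*P/(P + √455))
g = 39430 (g = 218876 - 179446 = 39430)
D(5 - 12*3) + g = 2*(5 - 12*3)/((5 - 12*3) + √455) + 39430 = 2*(5 - 36)/((5 - 36) + √455) + 39430 = 2*(-31)/(-31 + √455) + 39430 = -62/(-31 + √455) + 39430 = 39430 - 62/(-31 + √455)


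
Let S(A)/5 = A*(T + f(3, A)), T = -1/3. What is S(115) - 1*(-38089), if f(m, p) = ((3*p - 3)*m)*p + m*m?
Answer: 203661967/3 ≈ 6.7887e+7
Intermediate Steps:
f(m, p) = m**2 + m*p*(-3 + 3*p) (f(m, p) = ((-3 + 3*p)*m)*p + m**2 = (m*(-3 + 3*p))*p + m**2 = m*p*(-3 + 3*p) + m**2 = m**2 + m*p*(-3 + 3*p))
T = -1/3 (T = -1*1/3 = -1/3 ≈ -0.33333)
S(A) = 5*A*(26/3 - 9*A + 9*A**2) (S(A) = 5*(A*(-1/3 + 3*(3 - 3*A + 3*A**2))) = 5*(A*(-1/3 + (9 - 9*A + 9*A**2))) = 5*(A*(26/3 - 9*A + 9*A**2)) = 5*A*(26/3 - 9*A + 9*A**2))
S(115) - 1*(-38089) = (5/3)*115*(26 - 27*115 + 27*115**2) - 1*(-38089) = (5/3)*115*(26 - 3105 + 27*13225) + 38089 = (5/3)*115*(26 - 3105 + 357075) + 38089 = (5/3)*115*353996 + 38089 = 203547700/3 + 38089 = 203661967/3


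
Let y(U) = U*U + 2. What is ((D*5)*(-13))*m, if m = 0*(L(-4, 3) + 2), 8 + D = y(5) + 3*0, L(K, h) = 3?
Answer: 0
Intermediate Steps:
y(U) = 2 + U² (y(U) = U² + 2 = 2 + U²)
D = 19 (D = -8 + ((2 + 5²) + 3*0) = -8 + ((2 + 25) + 0) = -8 + (27 + 0) = -8 + 27 = 19)
m = 0 (m = 0*(3 + 2) = 0*5 = 0)
((D*5)*(-13))*m = ((19*5)*(-13))*0 = (95*(-13))*0 = -1235*0 = 0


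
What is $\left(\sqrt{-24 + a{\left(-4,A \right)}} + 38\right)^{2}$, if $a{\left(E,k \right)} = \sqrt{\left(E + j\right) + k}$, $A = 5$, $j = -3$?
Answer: $\left(38 + \sqrt{-24 + i \sqrt{2}}\right)^{2} \approx 1431.0 + 373.9 i$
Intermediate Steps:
$a{\left(E,k \right)} = \sqrt{-3 + E + k}$ ($a{\left(E,k \right)} = \sqrt{\left(E - 3\right) + k} = \sqrt{\left(-3 + E\right) + k} = \sqrt{-3 + E + k}$)
$\left(\sqrt{-24 + a{\left(-4,A \right)}} + 38\right)^{2} = \left(\sqrt{-24 + \sqrt{-3 - 4 + 5}} + 38\right)^{2} = \left(\sqrt{-24 + \sqrt{-2}} + 38\right)^{2} = \left(\sqrt{-24 + i \sqrt{2}} + 38\right)^{2} = \left(38 + \sqrt{-24 + i \sqrt{2}}\right)^{2}$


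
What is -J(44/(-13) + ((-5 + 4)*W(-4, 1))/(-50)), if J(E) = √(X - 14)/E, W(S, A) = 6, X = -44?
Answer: 325*I*√58/1061 ≈ 2.3328*I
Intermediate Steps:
J(E) = I*√58/E (J(E) = √(-44 - 14)/E = √(-58)/E = (I*√58)/E = I*√58/E)
-J(44/(-13) + ((-5 + 4)*W(-4, 1))/(-50)) = -I*√58/(44/(-13) + ((-5 + 4)*6)/(-50)) = -I*√58/(44*(-1/13) - 1*6*(-1/50)) = -I*√58/(-44/13 - 6*(-1/50)) = -I*√58/(-44/13 + 3/25) = -I*√58/(-1061/325) = -I*√58*(-325)/1061 = -(-325)*I*√58/1061 = 325*I*√58/1061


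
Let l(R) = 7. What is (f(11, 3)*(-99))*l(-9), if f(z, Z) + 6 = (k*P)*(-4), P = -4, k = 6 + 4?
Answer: -106722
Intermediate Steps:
k = 10
f(z, Z) = 154 (f(z, Z) = -6 + (10*(-4))*(-4) = -6 - 40*(-4) = -6 + 160 = 154)
(f(11, 3)*(-99))*l(-9) = (154*(-99))*7 = -15246*7 = -106722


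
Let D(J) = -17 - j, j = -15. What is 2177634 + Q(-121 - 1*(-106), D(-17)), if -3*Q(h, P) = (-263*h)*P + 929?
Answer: 6539863/3 ≈ 2.1800e+6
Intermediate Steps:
D(J) = -2 (D(J) = -17 - 1*(-15) = -17 + 15 = -2)
Q(h, P) = -929/3 + 263*P*h/3 (Q(h, P) = -((-263*h)*P + 929)/3 = -(-263*P*h + 929)/3 = -(929 - 263*P*h)/3 = -929/3 + 263*P*h/3)
2177634 + Q(-121 - 1*(-106), D(-17)) = 2177634 + (-929/3 + (263/3)*(-2)*(-121 - 1*(-106))) = 2177634 + (-929/3 + (263/3)*(-2)*(-121 + 106)) = 2177634 + (-929/3 + (263/3)*(-2)*(-15)) = 2177634 + (-929/3 + 2630) = 2177634 + 6961/3 = 6539863/3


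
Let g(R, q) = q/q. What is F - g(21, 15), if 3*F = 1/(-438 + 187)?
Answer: -754/753 ≈ -1.0013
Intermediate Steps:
g(R, q) = 1
F = -1/753 (F = 1/(3*(-438 + 187)) = (1/3)/(-251) = (1/3)*(-1/251) = -1/753 ≈ -0.0013280)
F - g(21, 15) = -1/753 - 1*1 = -1/753 - 1 = -754/753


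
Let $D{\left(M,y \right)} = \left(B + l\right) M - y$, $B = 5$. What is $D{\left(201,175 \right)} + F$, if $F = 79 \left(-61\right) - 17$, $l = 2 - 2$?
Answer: $-4006$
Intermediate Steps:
$l = 0$ ($l = 2 - 2 = 0$)
$D{\left(M,y \right)} = - y + 5 M$ ($D{\left(M,y \right)} = \left(5 + 0\right) M - y = 5 M - y = - y + 5 M$)
$F = -4836$ ($F = -4819 - 17 = -4836$)
$D{\left(201,175 \right)} + F = \left(\left(-1\right) 175 + 5 \cdot 201\right) - 4836 = \left(-175 + 1005\right) - 4836 = 830 - 4836 = -4006$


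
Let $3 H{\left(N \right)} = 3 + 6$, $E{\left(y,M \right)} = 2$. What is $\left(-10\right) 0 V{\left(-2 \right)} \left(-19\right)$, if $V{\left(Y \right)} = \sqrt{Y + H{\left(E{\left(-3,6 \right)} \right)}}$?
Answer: $0$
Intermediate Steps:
$H{\left(N \right)} = 3$ ($H{\left(N \right)} = \frac{3 + 6}{3} = \frac{1}{3} \cdot 9 = 3$)
$V{\left(Y \right)} = \sqrt{3 + Y}$ ($V{\left(Y \right)} = \sqrt{Y + 3} = \sqrt{3 + Y}$)
$\left(-10\right) 0 V{\left(-2 \right)} \left(-19\right) = \left(-10\right) 0 \sqrt{3 - 2} \left(-19\right) = 0 \sqrt{1} \left(-19\right) = 0 \cdot 1 \left(-19\right) = 0 \left(-19\right) = 0$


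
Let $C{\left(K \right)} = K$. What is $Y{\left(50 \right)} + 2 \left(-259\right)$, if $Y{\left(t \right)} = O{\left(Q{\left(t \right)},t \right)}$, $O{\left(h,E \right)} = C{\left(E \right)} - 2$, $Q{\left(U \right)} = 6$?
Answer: $-470$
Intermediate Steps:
$O{\left(h,E \right)} = -2 + E$ ($O{\left(h,E \right)} = E - 2 = -2 + E$)
$Y{\left(t \right)} = -2 + t$
$Y{\left(50 \right)} + 2 \left(-259\right) = \left(-2 + 50\right) + 2 \left(-259\right) = 48 - 518 = -470$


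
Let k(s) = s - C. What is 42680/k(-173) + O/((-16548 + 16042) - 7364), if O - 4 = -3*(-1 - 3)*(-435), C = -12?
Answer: -167525912/633535 ≈ -264.43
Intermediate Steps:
O = -5216 (O = 4 - 3*(-1 - 3)*(-435) = 4 - 3*(-4)*(-435) = 4 + 12*(-435) = 4 - 5220 = -5216)
k(s) = 12 + s (k(s) = s - 1*(-12) = s + 12 = 12 + s)
42680/k(-173) + O/((-16548 + 16042) - 7364) = 42680/(12 - 173) - 5216/((-16548 + 16042) - 7364) = 42680/(-161) - 5216/(-506 - 7364) = 42680*(-1/161) - 5216/(-7870) = -42680/161 - 5216*(-1/7870) = -42680/161 + 2608/3935 = -167525912/633535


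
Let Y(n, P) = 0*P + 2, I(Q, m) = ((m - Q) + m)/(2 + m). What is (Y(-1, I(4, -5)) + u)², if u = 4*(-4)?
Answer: 196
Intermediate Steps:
I(Q, m) = (-Q + 2*m)/(2 + m)
Y(n, P) = 2 (Y(n, P) = 0 + 2 = 2)
u = -16
(Y(-1, I(4, -5)) + u)² = (2 - 16)² = (-14)² = 196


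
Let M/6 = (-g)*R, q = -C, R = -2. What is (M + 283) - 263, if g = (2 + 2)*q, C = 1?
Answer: -28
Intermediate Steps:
q = -1 (q = -1*1 = -1)
g = -4 (g = (2 + 2)*(-1) = 4*(-1) = -4)
M = -48 (M = 6*(-1*(-4)*(-2)) = 6*(4*(-2)) = 6*(-8) = -48)
(M + 283) - 263 = (-48 + 283) - 263 = 235 - 263 = -28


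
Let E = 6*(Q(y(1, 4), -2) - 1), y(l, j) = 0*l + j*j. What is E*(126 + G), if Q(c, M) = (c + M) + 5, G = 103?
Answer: 24732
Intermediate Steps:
y(l, j) = j**2 (y(l, j) = 0 + j**2 = j**2)
Q(c, M) = 5 + M + c (Q(c, M) = (M + c) + 5 = 5 + M + c)
E = 108 (E = 6*((5 - 2 + 4**2) - 1) = 6*((5 - 2 + 16) - 1) = 6*(19 - 1) = 6*18 = 108)
E*(126 + G) = 108*(126 + 103) = 108*229 = 24732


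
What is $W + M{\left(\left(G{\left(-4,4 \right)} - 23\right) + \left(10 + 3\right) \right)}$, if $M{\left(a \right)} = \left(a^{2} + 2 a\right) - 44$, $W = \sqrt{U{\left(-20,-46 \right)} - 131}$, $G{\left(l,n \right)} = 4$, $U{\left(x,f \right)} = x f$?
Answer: $-20 + \sqrt{789} \approx 8.0891$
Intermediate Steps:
$U{\left(x,f \right)} = f x$
$W = \sqrt{789}$ ($W = \sqrt{\left(-46\right) \left(-20\right) - 131} = \sqrt{920 - 131} = \sqrt{789} \approx 28.089$)
$M{\left(a \right)} = -44 + a^{2} + 2 a$
$W + M{\left(\left(G{\left(-4,4 \right)} - 23\right) + \left(10 + 3\right) \right)} = \sqrt{789} + \left(-44 + \left(\left(4 - 23\right) + \left(10 + 3\right)\right)^{2} + 2 \left(\left(4 - 23\right) + \left(10 + 3\right)\right)\right) = \sqrt{789} + \left(-44 + \left(-19 + 13\right)^{2} + 2 \left(-19 + 13\right)\right) = \sqrt{789} + \left(-44 + \left(-6\right)^{2} + 2 \left(-6\right)\right) = \sqrt{789} - 20 = -20 + \sqrt{789}$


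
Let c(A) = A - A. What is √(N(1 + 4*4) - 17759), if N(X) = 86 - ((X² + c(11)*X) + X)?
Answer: I*√17979 ≈ 134.09*I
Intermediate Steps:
c(A) = 0
N(X) = 86 - X - X² (N(X) = 86 - ((X² + 0*X) + X) = 86 - ((X² + 0) + X) = 86 - (X² + X) = 86 - (X + X²) = 86 + (-X - X²) = 86 - X - X²)
√(N(1 + 4*4) - 17759) = √((86 - (1 + 4*4) - (1 + 4*4)²) - 17759) = √((86 - (1 + 16) - (1 + 16)²) - 17759) = √((86 - 1*17 - 1*17²) - 17759) = √((86 - 17 - 1*289) - 17759) = √((86 - 17 - 289) - 17759) = √(-220 - 17759) = √(-17979) = I*√17979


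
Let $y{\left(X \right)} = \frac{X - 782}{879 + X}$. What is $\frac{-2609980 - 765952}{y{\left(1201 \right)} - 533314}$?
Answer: $\frac{7021938560}{1109292701} \approx 6.3301$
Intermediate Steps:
$y{\left(X \right)} = \frac{-782 + X}{879 + X}$
$\frac{-2609980 - 765952}{y{\left(1201 \right)} - 533314} = \frac{-2609980 - 765952}{\frac{-782 + 1201}{879 + 1201} - 533314} = - \frac{3375932}{\frac{1}{2080} \cdot 419 - 533314} = - \frac{3375932}{\frac{419}{2080} - 533314} = - \frac{3375932}{- \frac{1109292701}{2080}} = \left(-3375932\right) \left(- \frac{2080}{1109292701}\right) = \frac{7021938560}{1109292701}$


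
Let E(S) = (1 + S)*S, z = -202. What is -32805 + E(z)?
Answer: 7797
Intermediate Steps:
E(S) = S*(1 + S)
-32805 + E(z) = -32805 - 202*(1 - 202) = -32805 - 202*(-201) = -32805 + 40602 = 7797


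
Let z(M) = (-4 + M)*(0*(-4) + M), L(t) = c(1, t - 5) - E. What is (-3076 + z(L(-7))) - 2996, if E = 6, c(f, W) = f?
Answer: -6027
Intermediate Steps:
L(t) = -5 (L(t) = 1 - 1*6 = 1 - 6 = -5)
z(M) = M*(-4 + M) (z(M) = (-4 + M)*(0 + M) = (-4 + M)*M = M*(-4 + M))
(-3076 + z(L(-7))) - 2996 = (-3076 - 5*(-4 - 5)) - 2996 = (-3076 - 5*(-9)) - 2996 = (-3076 + 45) - 2996 = -3031 - 2996 = -6027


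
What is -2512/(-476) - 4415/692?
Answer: -90809/82348 ≈ -1.1027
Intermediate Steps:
-2512/(-476) - 4415/692 = -2512*(-1/476) - 4415*1/692 = 628/119 - 4415/692 = -90809/82348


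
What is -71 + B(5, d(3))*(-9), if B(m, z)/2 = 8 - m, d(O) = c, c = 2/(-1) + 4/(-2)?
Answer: -125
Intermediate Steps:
c = -4 (c = 2*(-1) + 4*(-1/2) = -2 - 2 = -4)
d(O) = -4
B(m, z) = 16 - 2*m (B(m, z) = 2*(8 - m) = 16 - 2*m)
-71 + B(5, d(3))*(-9) = -71 + (16 - 2*5)*(-9) = -71 + (16 - 10)*(-9) = -71 + 6*(-9) = -71 - 54 = -125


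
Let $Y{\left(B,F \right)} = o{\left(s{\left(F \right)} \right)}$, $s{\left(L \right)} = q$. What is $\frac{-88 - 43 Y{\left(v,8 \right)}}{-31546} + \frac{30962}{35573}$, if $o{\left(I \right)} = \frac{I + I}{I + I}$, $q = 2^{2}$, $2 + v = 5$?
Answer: $\frac{981387315}{1122185858} \approx 0.87453$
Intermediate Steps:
$v = 3$ ($v = -2 + 5 = 3$)
$q = 4$
$s{\left(L \right)} = 4$
$o{\left(I \right)} = 1$ ($o{\left(I \right)} = \frac{2 I}{2 I} = 2 I \frac{1}{2 I} = 1$)
$Y{\left(B,F \right)} = 1$
$\frac{-88 - 43 Y{\left(v,8 \right)}}{-31546} + \frac{30962}{35573} = \frac{-88 - 43}{-31546} + \frac{30962}{35573} = \left(-88 - 43\right) \left(- \frac{1}{31546}\right) + 30962 \cdot \frac{1}{35573} = \left(-131\right) \left(- \frac{1}{31546}\right) + \frac{30962}{35573} = \frac{131}{31546} + \frac{30962}{35573} = \frac{981387315}{1122185858}$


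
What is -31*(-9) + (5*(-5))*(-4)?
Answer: 379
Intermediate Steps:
-31*(-9) + (5*(-5))*(-4) = 279 - 25*(-4) = 279 + 100 = 379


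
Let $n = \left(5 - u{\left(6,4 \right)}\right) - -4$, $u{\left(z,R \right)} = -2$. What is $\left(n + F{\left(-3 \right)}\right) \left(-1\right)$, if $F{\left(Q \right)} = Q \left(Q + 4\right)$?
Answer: $-8$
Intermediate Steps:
$F{\left(Q \right)} = Q \left(4 + Q\right)$
$n = 11$ ($n = \left(5 - -2\right) - -4 = \left(5 + 2\right) + 4 = 7 + 4 = 11$)
$\left(n + F{\left(-3 \right)}\right) \left(-1\right) = \left(11 - 3 \left(4 - 3\right)\right) \left(-1\right) = \left(11 - 3\right) \left(-1\right) = 8 \left(-1\right) = -8$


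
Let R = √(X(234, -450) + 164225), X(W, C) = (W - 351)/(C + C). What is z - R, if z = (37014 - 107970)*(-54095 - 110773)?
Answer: 11698373808 - √16422513/10 ≈ 1.1698e+10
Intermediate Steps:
X(W, C) = (-351 + W)/(2*C) (X(W, C) = (-351 + W)/((2*C)) = (-351 + W)*(1/(2*C)) = (-351 + W)/(2*C))
z = 11698373808 (z = -70956*(-164868) = 11698373808)
R = √16422513/10 (R = √((½)*(-351 + 234)/(-450) + 164225) = √((½)*(-1/450)*(-117) + 164225) = √(13/100 + 164225) = √(16422513/100) = √16422513/10 ≈ 405.25)
z - R = 11698373808 - √16422513/10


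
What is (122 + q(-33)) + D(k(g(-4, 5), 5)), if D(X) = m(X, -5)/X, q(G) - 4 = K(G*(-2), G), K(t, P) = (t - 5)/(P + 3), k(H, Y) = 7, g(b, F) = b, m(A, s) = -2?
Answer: 25973/210 ≈ 123.68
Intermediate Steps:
K(t, P) = (-5 + t)/(3 + P)
q(G) = 4 + (-5 - 2*G)/(3 + G) (q(G) = 4 + (-5 + G*(-2))/(3 + G) = 4 + (-5 - 2*G)/(3 + G))
D(X) = -2/X
(122 + q(-33)) + D(k(g(-4, 5), 5)) = (122 + (7 + 2*(-33))/(3 - 33)) - 2/7 = (122 + (7 - 66)/(-30)) - 2*⅐ = (122 - 1/30*(-59)) - 2/7 = (122 + 59/30) - 2/7 = 3719/30 - 2/7 = 25973/210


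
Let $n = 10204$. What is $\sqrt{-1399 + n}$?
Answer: $\sqrt{8805} \approx 93.835$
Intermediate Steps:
$\sqrt{-1399 + n} = \sqrt{-1399 + 10204} = \sqrt{8805}$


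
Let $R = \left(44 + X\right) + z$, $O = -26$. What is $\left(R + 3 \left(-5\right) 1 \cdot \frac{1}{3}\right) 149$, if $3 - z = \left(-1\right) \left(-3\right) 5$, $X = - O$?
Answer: $7897$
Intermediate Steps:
$X = 26$ ($X = \left(-1\right) \left(-26\right) = 26$)
$z = -12$ ($z = 3 - \left(-1\right) \left(-3\right) 5 = 3 - 3 \cdot 5 = 3 - 15 = -12$)
$R = 58$ ($R = \left(44 + 26\right) - 12 = 70 - 12 = 58$)
$\left(R + 3 \left(-5\right) 1 \cdot \frac{1}{3}\right) 149 = \left(58 + 3 \left(-5\right) 1 \cdot \frac{1}{3}\right) 149 = \left(58 - 15 \cdot 1 \cdot \frac{1}{3}\right) 149 = \left(58 - 5\right) 149 = 53 \cdot 149 = 7897$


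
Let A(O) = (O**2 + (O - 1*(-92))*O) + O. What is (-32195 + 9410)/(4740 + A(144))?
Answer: -7595/19868 ≈ -0.38227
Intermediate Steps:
A(O) = O + O**2 + O*(92 + O) (A(O) = (O**2 + (O + 92)*O) + O = (O**2 + (92 + O)*O) + O = (O**2 + O*(92 + O)) + O = O + O**2 + O*(92 + O))
(-32195 + 9410)/(4740 + A(144)) = (-32195 + 9410)/(4740 + 144*(93 + 2*144)) = -22785/(4740 + 144*(93 + 288)) = -22785/(4740 + 144*381) = -22785/(4740 + 54864) = -22785/59604 = -22785*1/59604 = -7595/19868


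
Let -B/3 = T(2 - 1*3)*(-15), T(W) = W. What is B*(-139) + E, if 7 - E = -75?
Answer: 6337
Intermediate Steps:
E = 82 (E = 7 - 1*(-75) = 7 + 75 = 82)
B = -45 (B = -3*(2 - 1*3)*(-15) = -3*(2 - 3)*(-15) = -(-3)*(-15) = -3*15 = -45)
B*(-139) + E = -45*(-139) + 82 = 6255 + 82 = 6337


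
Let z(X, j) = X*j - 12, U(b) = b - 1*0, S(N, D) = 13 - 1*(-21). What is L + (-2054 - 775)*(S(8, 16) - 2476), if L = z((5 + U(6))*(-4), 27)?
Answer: 6907218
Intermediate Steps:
S(N, D) = 34 (S(N, D) = 13 + 21 = 34)
U(b) = b (U(b) = b + 0 = b)
z(X, j) = -12 + X*j
L = -1200 (L = -12 + ((5 + 6)*(-4))*27 = -12 + (11*(-4))*27 = -12 - 44*27 = -12 - 1188 = -1200)
L + (-2054 - 775)*(S(8, 16) - 2476) = -1200 + (-2054 - 775)*(34 - 2476) = -1200 - 2829*(-2442) = -1200 + 6908418 = 6907218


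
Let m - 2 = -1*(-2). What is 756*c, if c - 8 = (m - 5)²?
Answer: 6804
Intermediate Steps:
m = 4 (m = 2 - 1*(-2) = 2 + 2 = 4)
c = 9 (c = 8 + (4 - 5)² = 8 + (-1)² = 8 + 1 = 9)
756*c = 756*9 = 6804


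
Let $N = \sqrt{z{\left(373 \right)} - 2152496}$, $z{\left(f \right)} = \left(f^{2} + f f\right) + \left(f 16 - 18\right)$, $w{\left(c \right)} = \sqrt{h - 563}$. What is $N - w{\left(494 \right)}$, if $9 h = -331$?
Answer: $\frac{i \left(- \sqrt{5398} + 48 \sqrt{7298}\right)}{3} \approx 1342.4 i$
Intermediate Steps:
$h = - \frac{331}{9}$ ($h = \frac{1}{9} \left(-331\right) = - \frac{331}{9} \approx -36.778$)
$w{\left(c \right)} = \frac{i \sqrt{5398}}{3}$ ($w{\left(c \right)} = \sqrt{- \frac{331}{9} - 563} = \sqrt{- \frac{5398}{9}} = \frac{i \sqrt{5398}}{3}$)
$z{\left(f \right)} = -18 + 2 f^{2} + 16 f$ ($z{\left(f \right)} = \left(f^{2} + f^{2}\right) + \left(16 f - 18\right) = 2 f^{2} + \left(-18 + 16 f\right) = -18 + 2 f^{2} + 16 f$)
$N = 16 i \sqrt{7298}$ ($N = \sqrt{\left(-18 + 2 \cdot 373^{2} + 16 \cdot 373\right) - 2152496} = \sqrt{\left(-18 + 2 \cdot 139129 + 5968\right) - 2152496} = \sqrt{\left(-18 + 278258 + 5968\right) - 2152496} = \sqrt{284208 - 2152496} = \sqrt{-1868288} = 16 i \sqrt{7298} \approx 1366.9 i$)
$N - w{\left(494 \right)} = 16 i \sqrt{7298} - \frac{i \sqrt{5398}}{3}$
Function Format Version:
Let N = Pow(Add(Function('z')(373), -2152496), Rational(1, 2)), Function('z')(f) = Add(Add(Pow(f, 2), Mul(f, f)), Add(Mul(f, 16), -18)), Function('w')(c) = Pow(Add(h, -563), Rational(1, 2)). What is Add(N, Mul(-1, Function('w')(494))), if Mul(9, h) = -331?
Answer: Mul(Rational(1, 3), I, Add(Mul(-1, Pow(5398, Rational(1, 2))), Mul(48, Pow(7298, Rational(1, 2))))) ≈ Mul(1342.4, I)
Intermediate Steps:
h = Rational(-331, 9) (h = Mul(Rational(1, 9), -331) = Rational(-331, 9) ≈ -36.778)
Function('w')(c) = Mul(Rational(1, 3), I, Pow(5398, Rational(1, 2))) (Function('w')(c) = Pow(Add(Rational(-331, 9), -563), Rational(1, 2)) = Pow(Rational(-5398, 9), Rational(1, 2)) = Mul(Rational(1, 3), I, Pow(5398, Rational(1, 2))))
Function('z')(f) = Add(-18, Mul(2, Pow(f, 2)), Mul(16, f)) (Function('z')(f) = Add(Add(Pow(f, 2), Pow(f, 2)), Add(Mul(16, f), -18)) = Add(Mul(2, Pow(f, 2)), Add(-18, Mul(16, f))) = Add(-18, Mul(2, Pow(f, 2)), Mul(16, f)))
N = Mul(16, I, Pow(7298, Rational(1, 2))) (N = Pow(Add(Add(-18, Mul(2, Pow(373, 2)), Mul(16, 373)), -2152496), Rational(1, 2)) = Pow(Add(Add(-18, Mul(2, 139129), 5968), -2152496), Rational(1, 2)) = Pow(Add(Add(-18, 278258, 5968), -2152496), Rational(1, 2)) = Pow(Add(284208, -2152496), Rational(1, 2)) = Pow(-1868288, Rational(1, 2)) = Mul(16, I, Pow(7298, Rational(1, 2))) ≈ Mul(1366.9, I))
Add(N, Mul(-1, Function('w')(494))) = Add(Mul(16, I, Pow(7298, Rational(1, 2))), Mul(-1, Mul(Rational(1, 3), I, Pow(5398, Rational(1, 2))))) = Add(Mul(16, I, Pow(7298, Rational(1, 2))), Mul(Rational(-1, 3), I, Pow(5398, Rational(1, 2))))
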